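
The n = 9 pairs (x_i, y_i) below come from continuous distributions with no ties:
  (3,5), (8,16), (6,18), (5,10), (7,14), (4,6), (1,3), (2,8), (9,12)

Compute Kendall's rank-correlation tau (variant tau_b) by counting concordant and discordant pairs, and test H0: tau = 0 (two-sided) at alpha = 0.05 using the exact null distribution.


Step 1: Enumerate the 36 unordered pairs (i,j) with i<j and classify each by sign(x_j-x_i) * sign(y_j-y_i).
  (1,2):dx=+5,dy=+11->C; (1,3):dx=+3,dy=+13->C; (1,4):dx=+2,dy=+5->C; (1,5):dx=+4,dy=+9->C
  (1,6):dx=+1,dy=+1->C; (1,7):dx=-2,dy=-2->C; (1,8):dx=-1,dy=+3->D; (1,9):dx=+6,dy=+7->C
  (2,3):dx=-2,dy=+2->D; (2,4):dx=-3,dy=-6->C; (2,5):dx=-1,dy=-2->C; (2,6):dx=-4,dy=-10->C
  (2,7):dx=-7,dy=-13->C; (2,8):dx=-6,dy=-8->C; (2,9):dx=+1,dy=-4->D; (3,4):dx=-1,dy=-8->C
  (3,5):dx=+1,dy=-4->D; (3,6):dx=-2,dy=-12->C; (3,7):dx=-5,dy=-15->C; (3,8):dx=-4,dy=-10->C
  (3,9):dx=+3,dy=-6->D; (4,5):dx=+2,dy=+4->C; (4,6):dx=-1,dy=-4->C; (4,7):dx=-4,dy=-7->C
  (4,8):dx=-3,dy=-2->C; (4,9):dx=+4,dy=+2->C; (5,6):dx=-3,dy=-8->C; (5,7):dx=-6,dy=-11->C
  (5,8):dx=-5,dy=-6->C; (5,9):dx=+2,dy=-2->D; (6,7):dx=-3,dy=-3->C; (6,8):dx=-2,dy=+2->D
  (6,9):dx=+5,dy=+6->C; (7,8):dx=+1,dy=+5->C; (7,9):dx=+8,dy=+9->C; (8,9):dx=+7,dy=+4->C
Step 2: C = 29, D = 7, total pairs = 36.
Step 3: tau = (C - D)/(n(n-1)/2) = (29 - 7)/36 = 0.611111.
Step 4: Exact two-sided p-value (enumerate n! = 362880 permutations of y under H0): p = 0.024741.
Step 5: alpha = 0.05. reject H0.

tau_b = 0.6111 (C=29, D=7), p = 0.024741, reject H0.


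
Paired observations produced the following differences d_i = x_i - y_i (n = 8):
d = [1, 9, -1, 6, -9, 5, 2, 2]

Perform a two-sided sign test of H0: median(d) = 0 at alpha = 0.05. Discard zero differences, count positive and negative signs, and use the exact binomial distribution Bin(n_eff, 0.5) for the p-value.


Step 1: Discard zero differences. Original n = 8; n_eff = number of nonzero differences = 8.
Nonzero differences (with sign): +1, +9, -1, +6, -9, +5, +2, +2
Step 2: Count signs: positive = 6, negative = 2.
Step 3: Under H0: P(positive) = 0.5, so the number of positives S ~ Bin(8, 0.5).
Step 4: Two-sided exact p-value = sum of Bin(8,0.5) probabilities at or below the observed probability = 0.289062.
Step 5: alpha = 0.05. fail to reject H0.

n_eff = 8, pos = 6, neg = 2, p = 0.289062, fail to reject H0.


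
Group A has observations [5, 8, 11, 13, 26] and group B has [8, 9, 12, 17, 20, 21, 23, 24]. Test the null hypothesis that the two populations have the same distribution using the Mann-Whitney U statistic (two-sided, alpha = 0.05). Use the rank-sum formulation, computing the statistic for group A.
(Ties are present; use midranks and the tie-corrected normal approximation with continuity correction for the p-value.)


Step 1: Combine and sort all 13 observations; assign midranks.
sorted (value, group): (5,X), (8,X), (8,Y), (9,Y), (11,X), (12,Y), (13,X), (17,Y), (20,Y), (21,Y), (23,Y), (24,Y), (26,X)
ranks: 5->1, 8->2.5, 8->2.5, 9->4, 11->5, 12->6, 13->7, 17->8, 20->9, 21->10, 23->11, 24->12, 26->13
Step 2: Rank sum for X: R1 = 1 + 2.5 + 5 + 7 + 13 = 28.5.
Step 3: U_X = R1 - n1(n1+1)/2 = 28.5 - 5*6/2 = 28.5 - 15 = 13.5.
       U_Y = n1*n2 - U_X = 40 - 13.5 = 26.5.
Step 4: Ties are present, so use the tie-corrected normal approximation (with continuity correction) for the p-value.
Step 5: p-value = 0.379120; compare to alpha = 0.05. fail to reject H0.

U_X = 13.5, p = 0.379120, fail to reject H0 at alpha = 0.05.


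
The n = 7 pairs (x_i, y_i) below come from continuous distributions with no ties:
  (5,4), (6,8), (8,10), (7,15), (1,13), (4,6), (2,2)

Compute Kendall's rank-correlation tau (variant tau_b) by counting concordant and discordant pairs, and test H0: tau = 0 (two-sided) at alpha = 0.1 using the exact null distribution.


Step 1: Enumerate the 21 unordered pairs (i,j) with i<j and classify each by sign(x_j-x_i) * sign(y_j-y_i).
  (1,2):dx=+1,dy=+4->C; (1,3):dx=+3,dy=+6->C; (1,4):dx=+2,dy=+11->C; (1,5):dx=-4,dy=+9->D
  (1,6):dx=-1,dy=+2->D; (1,7):dx=-3,dy=-2->C; (2,3):dx=+2,dy=+2->C; (2,4):dx=+1,dy=+7->C
  (2,5):dx=-5,dy=+5->D; (2,6):dx=-2,dy=-2->C; (2,7):dx=-4,dy=-6->C; (3,4):dx=-1,dy=+5->D
  (3,5):dx=-7,dy=+3->D; (3,6):dx=-4,dy=-4->C; (3,7):dx=-6,dy=-8->C; (4,5):dx=-6,dy=-2->C
  (4,6):dx=-3,dy=-9->C; (4,7):dx=-5,dy=-13->C; (5,6):dx=+3,dy=-7->D; (5,7):dx=+1,dy=-11->D
  (6,7):dx=-2,dy=-4->C
Step 2: C = 14, D = 7, total pairs = 21.
Step 3: tau = (C - D)/(n(n-1)/2) = (14 - 7)/21 = 0.333333.
Step 4: Exact two-sided p-value (enumerate n! = 5040 permutations of y under H0): p = 0.381349.
Step 5: alpha = 0.1. fail to reject H0.

tau_b = 0.3333 (C=14, D=7), p = 0.381349, fail to reject H0.


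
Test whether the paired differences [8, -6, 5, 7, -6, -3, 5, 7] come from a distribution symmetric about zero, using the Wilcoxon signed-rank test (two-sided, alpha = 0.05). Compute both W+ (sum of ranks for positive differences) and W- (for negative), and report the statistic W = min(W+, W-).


Step 1: Drop any zero differences (none here) and take |d_i|.
|d| = [8, 6, 5, 7, 6, 3, 5, 7]
Step 2: Midrank |d_i| (ties get averaged ranks).
ranks: |8|->8, |6|->4.5, |5|->2.5, |7|->6.5, |6|->4.5, |3|->1, |5|->2.5, |7|->6.5
Step 3: Attach original signs; sum ranks with positive sign and with negative sign.
W+ = 8 + 2.5 + 6.5 + 2.5 + 6.5 = 26
W- = 4.5 + 4.5 + 1 = 10
(Check: W+ + W- = 36 should equal n(n+1)/2 = 36.)
Step 4: Test statistic W = min(W+, W-) = 10.
Step 5: Ties in |d|, so use the tie-corrected normal approximation.
        E[W] = n(n+1)/4 = 8*9/4 = 18.
        Tie groups: |d|=5 (t=2), |d|=6 (t=2), |d|=7 (t=2); sum(t^3 - t) = 18.
        Var[W] = n(n+1)(2n+1)/24 - sum(t^3-t)/48 = 1224/24 - 18/48 = 50.625.
        z = (W - E[W]) / sqrt(Var[W]) = (10 - 18) / 7.1151 = -1.1244.
        Two-sided p = 2*Phi(z) = 0.260858.
Step 6: alpha = 0.05. fail to reject H0.

W+ = 26, W- = 10, W = min = 10, p = 0.260858, fail to reject H0.


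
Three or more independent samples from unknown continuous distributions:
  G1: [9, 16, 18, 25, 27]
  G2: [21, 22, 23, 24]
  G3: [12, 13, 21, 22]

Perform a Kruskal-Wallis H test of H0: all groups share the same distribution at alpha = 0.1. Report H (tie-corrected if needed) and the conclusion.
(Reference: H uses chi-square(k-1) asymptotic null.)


Step 1: Combine all N = 13 observations and assign midranks.
sorted (value, group, rank): (9,G1,1), (12,G3,2), (13,G3,3), (16,G1,4), (18,G1,5), (21,G2,6.5), (21,G3,6.5), (22,G2,8.5), (22,G3,8.5), (23,G2,10), (24,G2,11), (25,G1,12), (27,G1,13)
Step 2: Sum ranks within each group.
R_1 = 35 (n_1 = 5)
R_2 = 36 (n_2 = 4)
R_3 = 20 (n_3 = 4)
Step 3: H = 12/(N(N+1)) * sum(R_i^2/n_i) - 3(N+1)
     = 12/(13*14) * (35^2/5 + 36^2/4 + 20^2/4) - 3*14
     = 0.065934 * 669 - 42
     = 2.109890.
Step 4: Ties present; correction factor C = 1 - 12/(13^3 - 13) = 0.994505. Corrected H = 2.109890 / 0.994505 = 2.121547.
Step 5: Under H0, H ~ chi^2(2); p-value = 0.346188.
Step 6: alpha = 0.1. fail to reject H0.

H = 2.1215, df = 2, p = 0.346188, fail to reject H0.


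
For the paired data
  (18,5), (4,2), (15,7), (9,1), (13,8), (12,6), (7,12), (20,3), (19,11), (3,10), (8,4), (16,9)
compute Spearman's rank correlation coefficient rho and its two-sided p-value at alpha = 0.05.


Step 1: Rank x and y separately (midranks; no ties here).
rank(x): 18->10, 4->2, 15->8, 9->5, 13->7, 12->6, 7->3, 20->12, 19->11, 3->1, 8->4, 16->9
rank(y): 5->5, 2->2, 7->7, 1->1, 8->8, 6->6, 12->12, 3->3, 11->11, 10->10, 4->4, 9->9
Step 2: d_i = R_x(i) - R_y(i); compute d_i^2.
  (10-5)^2=25, (2-2)^2=0, (8-7)^2=1, (5-1)^2=16, (7-8)^2=1, (6-6)^2=0, (3-12)^2=81, (12-3)^2=81, (11-11)^2=0, (1-10)^2=81, (4-4)^2=0, (9-9)^2=0
sum(d^2) = 286.
Step 3: rho = 1 - 6*286 / (12*(12^2 - 1)) = 1 - 1716/1716 = 0.000000.
Step 4: Under H0, t = rho * sqrt((n-2)/(1-rho^2)) = 0.0000 ~ t(10).
Step 5: Two-sided p-value from the t-distribution with 10 df = 1.000000.
Step 6: alpha = 0.05. fail to reject H0.

rho = 0.0000, p = 1.000000, fail to reject H0 at alpha = 0.05.


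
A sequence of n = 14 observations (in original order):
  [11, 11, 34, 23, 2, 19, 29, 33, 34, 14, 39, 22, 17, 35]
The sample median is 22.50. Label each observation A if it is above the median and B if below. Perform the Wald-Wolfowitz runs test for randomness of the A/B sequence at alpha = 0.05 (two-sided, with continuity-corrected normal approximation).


Step 1: Compute median = 22.50; label A = above, B = below.
Labels in order: BBAABBAAABABBA  (n_A = 7, n_B = 7)
Step 2: Count runs R = 8.
Step 3: Under H0 (random ordering), E[R] = 2*n_A*n_B/(n_A+n_B) + 1 = 2*7*7/14 + 1 = 8.0000.
        Var[R] = 2*n_A*n_B*(2*n_A*n_B - n_A - n_B) / ((n_A+n_B)^2 * (n_A+n_B-1)) = 8232/2548 = 3.2308.
        SD[R] = 1.7974.
Step 4: R = E[R], so z = 0 with no continuity correction.
Step 5: Two-sided p-value via normal approximation = 2*(1 - Phi(|z|)) = 1.000000.
Step 6: alpha = 0.05. fail to reject H0.

R = 8, z = 0.0000, p = 1.000000, fail to reject H0.


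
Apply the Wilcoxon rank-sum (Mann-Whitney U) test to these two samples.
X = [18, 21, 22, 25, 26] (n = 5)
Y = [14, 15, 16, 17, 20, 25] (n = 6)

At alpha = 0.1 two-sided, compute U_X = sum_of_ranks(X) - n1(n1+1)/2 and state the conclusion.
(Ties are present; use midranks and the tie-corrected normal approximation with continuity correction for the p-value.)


Step 1: Combine and sort all 11 observations; assign midranks.
sorted (value, group): (14,Y), (15,Y), (16,Y), (17,Y), (18,X), (20,Y), (21,X), (22,X), (25,X), (25,Y), (26,X)
ranks: 14->1, 15->2, 16->3, 17->4, 18->5, 20->6, 21->7, 22->8, 25->9.5, 25->9.5, 26->11
Step 2: Rank sum for X: R1 = 5 + 7 + 8 + 9.5 + 11 = 40.5.
Step 3: U_X = R1 - n1(n1+1)/2 = 40.5 - 5*6/2 = 40.5 - 15 = 25.5.
       U_Y = n1*n2 - U_X = 30 - 25.5 = 4.5.
Step 4: Ties are present, so use the tie-corrected normal approximation (with continuity correction) for the p-value.
Step 5: p-value = 0.067264; compare to alpha = 0.1. reject H0.

U_X = 25.5, p = 0.067264, reject H0 at alpha = 0.1.


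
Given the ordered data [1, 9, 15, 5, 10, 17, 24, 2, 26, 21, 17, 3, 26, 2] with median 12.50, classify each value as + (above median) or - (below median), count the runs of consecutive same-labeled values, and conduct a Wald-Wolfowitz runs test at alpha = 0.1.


Step 1: Compute median = 12.50; label A = above, B = below.
Labels in order: BBABBAABAAABAB  (n_A = 7, n_B = 7)
Step 2: Count runs R = 9.
Step 3: Under H0 (random ordering), E[R] = 2*n_A*n_B/(n_A+n_B) + 1 = 2*7*7/14 + 1 = 8.0000.
        Var[R] = 2*n_A*n_B*(2*n_A*n_B - n_A - n_B) / ((n_A+n_B)^2 * (n_A+n_B-1)) = 8232/2548 = 3.2308.
        SD[R] = 1.7974.
Step 4: Continuity-corrected z = (R - 0.5 - E[R]) / SD[R] = (9 - 0.5 - 8.0000) / 1.7974 = 0.2782.
Step 5: Two-sided p-value via normal approximation = 2*(1 - Phi(|z|)) = 0.780879.
Step 6: alpha = 0.1. fail to reject H0.

R = 9, z = 0.2782, p = 0.780879, fail to reject H0.


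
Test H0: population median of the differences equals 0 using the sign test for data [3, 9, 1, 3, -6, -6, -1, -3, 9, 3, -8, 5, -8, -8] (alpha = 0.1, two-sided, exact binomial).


Step 1: Discard zero differences. Original n = 14; n_eff = number of nonzero differences = 14.
Nonzero differences (with sign): +3, +9, +1, +3, -6, -6, -1, -3, +9, +3, -8, +5, -8, -8
Step 2: Count signs: positive = 7, negative = 7.
Step 3: Under H0: P(positive) = 0.5, so the number of positives S ~ Bin(14, 0.5).
Step 4: Two-sided exact p-value = sum of Bin(14,0.5) probabilities at or below the observed probability = 1.000000.
Step 5: alpha = 0.1. fail to reject H0.

n_eff = 14, pos = 7, neg = 7, p = 1.000000, fail to reject H0.


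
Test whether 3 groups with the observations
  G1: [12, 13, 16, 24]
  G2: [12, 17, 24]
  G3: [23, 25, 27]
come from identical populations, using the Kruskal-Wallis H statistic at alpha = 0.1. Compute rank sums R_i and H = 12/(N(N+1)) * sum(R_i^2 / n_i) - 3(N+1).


Step 1: Combine all N = 10 observations and assign midranks.
sorted (value, group, rank): (12,G1,1.5), (12,G2,1.5), (13,G1,3), (16,G1,4), (17,G2,5), (23,G3,6), (24,G1,7.5), (24,G2,7.5), (25,G3,9), (27,G3,10)
Step 2: Sum ranks within each group.
R_1 = 16 (n_1 = 4)
R_2 = 14 (n_2 = 3)
R_3 = 25 (n_3 = 3)
Step 3: H = 12/(N(N+1)) * sum(R_i^2/n_i) - 3(N+1)
     = 12/(10*11) * (16^2/4 + 14^2/3 + 25^2/3) - 3*11
     = 0.109091 * 337.667 - 33
     = 3.836364.
Step 4: Ties present; correction factor C = 1 - 12/(10^3 - 10) = 0.987879. Corrected H = 3.836364 / 0.987879 = 3.883436.
Step 5: Under H0, H ~ chi^2(2); p-value = 0.143457.
Step 6: alpha = 0.1. fail to reject H0.

H = 3.8834, df = 2, p = 0.143457, fail to reject H0.


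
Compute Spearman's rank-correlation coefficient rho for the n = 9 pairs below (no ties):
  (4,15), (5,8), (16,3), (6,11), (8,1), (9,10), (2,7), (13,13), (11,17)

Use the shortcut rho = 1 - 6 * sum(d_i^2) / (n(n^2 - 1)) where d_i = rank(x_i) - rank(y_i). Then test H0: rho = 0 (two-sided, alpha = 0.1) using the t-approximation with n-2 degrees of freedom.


Step 1: Rank x and y separately (midranks; no ties here).
rank(x): 4->2, 5->3, 16->9, 6->4, 8->5, 9->6, 2->1, 13->8, 11->7
rank(y): 15->8, 8->4, 3->2, 11->6, 1->1, 10->5, 7->3, 13->7, 17->9
Step 2: d_i = R_x(i) - R_y(i); compute d_i^2.
  (2-8)^2=36, (3-4)^2=1, (9-2)^2=49, (4-6)^2=4, (5-1)^2=16, (6-5)^2=1, (1-3)^2=4, (8-7)^2=1, (7-9)^2=4
sum(d^2) = 116.
Step 3: rho = 1 - 6*116 / (9*(9^2 - 1)) = 1 - 696/720 = 0.033333.
Step 4: Under H0, t = rho * sqrt((n-2)/(1-rho^2)) = 0.0882 ~ t(7).
Step 5: Two-sided p-value from the t-distribution with 7 df = 0.932157.
Step 6: alpha = 0.1. fail to reject H0.

rho = 0.0333, p = 0.932157, fail to reject H0 at alpha = 0.1.


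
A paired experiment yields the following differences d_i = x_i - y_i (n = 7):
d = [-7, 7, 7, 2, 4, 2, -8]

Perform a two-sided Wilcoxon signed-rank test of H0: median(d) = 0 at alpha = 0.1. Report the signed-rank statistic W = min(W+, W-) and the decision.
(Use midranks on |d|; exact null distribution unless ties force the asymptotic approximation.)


Step 1: Drop any zero differences (none here) and take |d_i|.
|d| = [7, 7, 7, 2, 4, 2, 8]
Step 2: Midrank |d_i| (ties get averaged ranks).
ranks: |7|->5, |7|->5, |7|->5, |2|->1.5, |4|->3, |2|->1.5, |8|->7
Step 3: Attach original signs; sum ranks with positive sign and with negative sign.
W+ = 5 + 5 + 1.5 + 3 + 1.5 = 16
W- = 5 + 7 = 12
(Check: W+ + W- = 28 should equal n(n+1)/2 = 28.)
Step 4: Test statistic W = min(W+, W-) = 12.
Step 5: Ties in |d|, so use the tie-corrected normal approximation.
        E[W] = n(n+1)/4 = 7*8/4 = 14.
        Tie groups: |d|=2 (t=2), |d|=7 (t=3); sum(t^3 - t) = 30.
        Var[W] = n(n+1)(2n+1)/24 - sum(t^3-t)/48 = 840/24 - 30/48 = 34.375.
        z = (W - E[W]) / sqrt(Var[W]) = (12 - 14) / 5.8630 = -0.3411.
        Two-sided p = 2*Phi(z) = 0.733012.
Step 6: alpha = 0.1. fail to reject H0.

W+ = 16, W- = 12, W = min = 12, p = 0.733012, fail to reject H0.


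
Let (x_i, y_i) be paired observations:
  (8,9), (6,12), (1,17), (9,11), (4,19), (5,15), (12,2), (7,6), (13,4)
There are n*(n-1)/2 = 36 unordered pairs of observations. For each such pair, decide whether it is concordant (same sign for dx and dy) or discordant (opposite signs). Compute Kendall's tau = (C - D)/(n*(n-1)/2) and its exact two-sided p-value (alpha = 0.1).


Step 1: Enumerate the 36 unordered pairs (i,j) with i<j and classify each by sign(x_j-x_i) * sign(y_j-y_i).
  (1,2):dx=-2,dy=+3->D; (1,3):dx=-7,dy=+8->D; (1,4):dx=+1,dy=+2->C; (1,5):dx=-4,dy=+10->D
  (1,6):dx=-3,dy=+6->D; (1,7):dx=+4,dy=-7->D; (1,8):dx=-1,dy=-3->C; (1,9):dx=+5,dy=-5->D
  (2,3):dx=-5,dy=+5->D; (2,4):dx=+3,dy=-1->D; (2,5):dx=-2,dy=+7->D; (2,6):dx=-1,dy=+3->D
  (2,7):dx=+6,dy=-10->D; (2,8):dx=+1,dy=-6->D; (2,9):dx=+7,dy=-8->D; (3,4):dx=+8,dy=-6->D
  (3,5):dx=+3,dy=+2->C; (3,6):dx=+4,dy=-2->D; (3,7):dx=+11,dy=-15->D; (3,8):dx=+6,dy=-11->D
  (3,9):dx=+12,dy=-13->D; (4,5):dx=-5,dy=+8->D; (4,6):dx=-4,dy=+4->D; (4,7):dx=+3,dy=-9->D
  (4,8):dx=-2,dy=-5->C; (4,9):dx=+4,dy=-7->D; (5,6):dx=+1,dy=-4->D; (5,7):dx=+8,dy=-17->D
  (5,8):dx=+3,dy=-13->D; (5,9):dx=+9,dy=-15->D; (6,7):dx=+7,dy=-13->D; (6,8):dx=+2,dy=-9->D
  (6,9):dx=+8,dy=-11->D; (7,8):dx=-5,dy=+4->D; (7,9):dx=+1,dy=+2->C; (8,9):dx=+6,dy=-2->D
Step 2: C = 5, D = 31, total pairs = 36.
Step 3: tau = (C - D)/(n(n-1)/2) = (5 - 31)/36 = -0.722222.
Step 4: Exact two-sided p-value (enumerate n! = 362880 permutations of y under H0): p = 0.005886.
Step 5: alpha = 0.1. reject H0.

tau_b = -0.7222 (C=5, D=31), p = 0.005886, reject H0.


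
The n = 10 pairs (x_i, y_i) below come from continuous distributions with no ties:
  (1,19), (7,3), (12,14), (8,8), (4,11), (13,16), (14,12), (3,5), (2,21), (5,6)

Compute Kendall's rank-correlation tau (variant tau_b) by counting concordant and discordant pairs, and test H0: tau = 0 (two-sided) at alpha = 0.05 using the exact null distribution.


Step 1: Enumerate the 45 unordered pairs (i,j) with i<j and classify each by sign(x_j-x_i) * sign(y_j-y_i).
  (1,2):dx=+6,dy=-16->D; (1,3):dx=+11,dy=-5->D; (1,4):dx=+7,dy=-11->D; (1,5):dx=+3,dy=-8->D
  (1,6):dx=+12,dy=-3->D; (1,7):dx=+13,dy=-7->D; (1,8):dx=+2,dy=-14->D; (1,9):dx=+1,dy=+2->C
  (1,10):dx=+4,dy=-13->D; (2,3):dx=+5,dy=+11->C; (2,4):dx=+1,dy=+5->C; (2,5):dx=-3,dy=+8->D
  (2,6):dx=+6,dy=+13->C; (2,7):dx=+7,dy=+9->C; (2,8):dx=-4,dy=+2->D; (2,9):dx=-5,dy=+18->D
  (2,10):dx=-2,dy=+3->D; (3,4):dx=-4,dy=-6->C; (3,5):dx=-8,dy=-3->C; (3,6):dx=+1,dy=+2->C
  (3,7):dx=+2,dy=-2->D; (3,8):dx=-9,dy=-9->C; (3,9):dx=-10,dy=+7->D; (3,10):dx=-7,dy=-8->C
  (4,5):dx=-4,dy=+3->D; (4,6):dx=+5,dy=+8->C; (4,7):dx=+6,dy=+4->C; (4,8):dx=-5,dy=-3->C
  (4,9):dx=-6,dy=+13->D; (4,10):dx=-3,dy=-2->C; (5,6):dx=+9,dy=+5->C; (5,7):dx=+10,dy=+1->C
  (5,8):dx=-1,dy=-6->C; (5,9):dx=-2,dy=+10->D; (5,10):dx=+1,dy=-5->D; (6,7):dx=+1,dy=-4->D
  (6,8):dx=-10,dy=-11->C; (6,9):dx=-11,dy=+5->D; (6,10):dx=-8,dy=-10->C; (7,8):dx=-11,dy=-7->C
  (7,9):dx=-12,dy=+9->D; (7,10):dx=-9,dy=-6->C; (8,9):dx=-1,dy=+16->D; (8,10):dx=+2,dy=+1->C
  (9,10):dx=+3,dy=-15->D
Step 2: C = 22, D = 23, total pairs = 45.
Step 3: tau = (C - D)/(n(n-1)/2) = (22 - 23)/45 = -0.022222.
Step 4: Exact two-sided p-value (enumerate n! = 3628800 permutations of y under H0): p = 1.000000.
Step 5: alpha = 0.05. fail to reject H0.

tau_b = -0.0222 (C=22, D=23), p = 1.000000, fail to reject H0.


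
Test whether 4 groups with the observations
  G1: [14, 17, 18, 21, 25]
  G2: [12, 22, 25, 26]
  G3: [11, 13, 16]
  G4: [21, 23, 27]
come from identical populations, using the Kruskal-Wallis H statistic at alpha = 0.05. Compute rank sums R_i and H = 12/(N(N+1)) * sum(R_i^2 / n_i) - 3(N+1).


Step 1: Combine all N = 15 observations and assign midranks.
sorted (value, group, rank): (11,G3,1), (12,G2,2), (13,G3,3), (14,G1,4), (16,G3,5), (17,G1,6), (18,G1,7), (21,G1,8.5), (21,G4,8.5), (22,G2,10), (23,G4,11), (25,G1,12.5), (25,G2,12.5), (26,G2,14), (27,G4,15)
Step 2: Sum ranks within each group.
R_1 = 38 (n_1 = 5)
R_2 = 38.5 (n_2 = 4)
R_3 = 9 (n_3 = 3)
R_4 = 34.5 (n_4 = 3)
Step 3: H = 12/(N(N+1)) * sum(R_i^2/n_i) - 3(N+1)
     = 12/(15*16) * (38^2/5 + 38.5^2/4 + 9^2/3 + 34.5^2/3) - 3*16
     = 0.050000 * 1083.11 - 48
     = 6.155625.
Step 4: Ties present; correction factor C = 1 - 12/(15^3 - 15) = 0.996429. Corrected H = 6.155625 / 0.996429 = 6.177688.
Step 5: Under H0, H ~ chi^2(3); p-value = 0.103278.
Step 6: alpha = 0.05. fail to reject H0.

H = 6.1777, df = 3, p = 0.103278, fail to reject H0.


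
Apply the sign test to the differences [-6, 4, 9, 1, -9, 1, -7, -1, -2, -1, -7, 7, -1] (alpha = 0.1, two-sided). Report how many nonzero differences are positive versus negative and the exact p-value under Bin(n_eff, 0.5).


Step 1: Discard zero differences. Original n = 13; n_eff = number of nonzero differences = 13.
Nonzero differences (with sign): -6, +4, +9, +1, -9, +1, -7, -1, -2, -1, -7, +7, -1
Step 2: Count signs: positive = 5, negative = 8.
Step 3: Under H0: P(positive) = 0.5, so the number of positives S ~ Bin(13, 0.5).
Step 4: Two-sided exact p-value = sum of Bin(13,0.5) probabilities at or below the observed probability = 0.581055.
Step 5: alpha = 0.1. fail to reject H0.

n_eff = 13, pos = 5, neg = 8, p = 0.581055, fail to reject H0.


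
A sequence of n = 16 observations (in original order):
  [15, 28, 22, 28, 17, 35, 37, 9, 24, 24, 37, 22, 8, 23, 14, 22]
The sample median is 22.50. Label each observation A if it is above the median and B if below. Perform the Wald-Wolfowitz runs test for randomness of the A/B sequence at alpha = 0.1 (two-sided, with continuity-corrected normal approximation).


Step 1: Compute median = 22.50; label A = above, B = below.
Labels in order: BABABAABAAABBABB  (n_A = 8, n_B = 8)
Step 2: Count runs R = 11.
Step 3: Under H0 (random ordering), E[R] = 2*n_A*n_B/(n_A+n_B) + 1 = 2*8*8/16 + 1 = 9.0000.
        Var[R] = 2*n_A*n_B*(2*n_A*n_B - n_A - n_B) / ((n_A+n_B)^2 * (n_A+n_B-1)) = 14336/3840 = 3.7333.
        SD[R] = 1.9322.
Step 4: Continuity-corrected z = (R - 0.5 - E[R]) / SD[R] = (11 - 0.5 - 9.0000) / 1.9322 = 0.7763.
Step 5: Two-sided p-value via normal approximation = 2*(1 - Phi(|z|)) = 0.437558.
Step 6: alpha = 0.1. fail to reject H0.

R = 11, z = 0.7763, p = 0.437558, fail to reject H0.


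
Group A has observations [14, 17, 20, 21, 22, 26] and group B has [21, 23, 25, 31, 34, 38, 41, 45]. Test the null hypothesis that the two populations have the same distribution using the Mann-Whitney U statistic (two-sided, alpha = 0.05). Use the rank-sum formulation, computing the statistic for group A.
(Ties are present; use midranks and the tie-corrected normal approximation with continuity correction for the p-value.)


Step 1: Combine and sort all 14 observations; assign midranks.
sorted (value, group): (14,X), (17,X), (20,X), (21,X), (21,Y), (22,X), (23,Y), (25,Y), (26,X), (31,Y), (34,Y), (38,Y), (41,Y), (45,Y)
ranks: 14->1, 17->2, 20->3, 21->4.5, 21->4.5, 22->6, 23->7, 25->8, 26->9, 31->10, 34->11, 38->12, 41->13, 45->14
Step 2: Rank sum for X: R1 = 1 + 2 + 3 + 4.5 + 6 + 9 = 25.5.
Step 3: U_X = R1 - n1(n1+1)/2 = 25.5 - 6*7/2 = 25.5 - 21 = 4.5.
       U_Y = n1*n2 - U_X = 48 - 4.5 = 43.5.
Step 4: Ties are present, so use the tie-corrected normal approximation (with continuity correction) for the p-value.
Step 5: p-value = 0.014065; compare to alpha = 0.05. reject H0.

U_X = 4.5, p = 0.014065, reject H0 at alpha = 0.05.


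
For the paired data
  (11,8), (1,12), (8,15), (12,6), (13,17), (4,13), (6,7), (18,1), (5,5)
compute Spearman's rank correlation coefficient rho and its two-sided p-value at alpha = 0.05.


Step 1: Rank x and y separately (midranks; no ties here).
rank(x): 11->6, 1->1, 8->5, 12->7, 13->8, 4->2, 6->4, 18->9, 5->3
rank(y): 8->5, 12->6, 15->8, 6->3, 17->9, 13->7, 7->4, 1->1, 5->2
Step 2: d_i = R_x(i) - R_y(i); compute d_i^2.
  (6-5)^2=1, (1-6)^2=25, (5-8)^2=9, (7-3)^2=16, (8-9)^2=1, (2-7)^2=25, (4-4)^2=0, (9-1)^2=64, (3-2)^2=1
sum(d^2) = 142.
Step 3: rho = 1 - 6*142 / (9*(9^2 - 1)) = 1 - 852/720 = -0.183333.
Step 4: Under H0, t = rho * sqrt((n-2)/(1-rho^2)) = -0.4934 ~ t(7).
Step 5: Two-sided p-value from the t-distribution with 7 df = 0.636820.
Step 6: alpha = 0.05. fail to reject H0.

rho = -0.1833, p = 0.636820, fail to reject H0 at alpha = 0.05.


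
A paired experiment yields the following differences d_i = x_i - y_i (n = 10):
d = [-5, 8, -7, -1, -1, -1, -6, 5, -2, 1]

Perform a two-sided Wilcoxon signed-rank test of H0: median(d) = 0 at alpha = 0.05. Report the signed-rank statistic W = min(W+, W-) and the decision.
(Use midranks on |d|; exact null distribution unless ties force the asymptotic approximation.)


Step 1: Drop any zero differences (none here) and take |d_i|.
|d| = [5, 8, 7, 1, 1, 1, 6, 5, 2, 1]
Step 2: Midrank |d_i| (ties get averaged ranks).
ranks: |5|->6.5, |8|->10, |7|->9, |1|->2.5, |1|->2.5, |1|->2.5, |6|->8, |5|->6.5, |2|->5, |1|->2.5
Step 3: Attach original signs; sum ranks with positive sign and with negative sign.
W+ = 10 + 6.5 + 2.5 = 19
W- = 6.5 + 9 + 2.5 + 2.5 + 2.5 + 8 + 5 = 36
(Check: W+ + W- = 55 should equal n(n+1)/2 = 55.)
Step 4: Test statistic W = min(W+, W-) = 19.
Step 5: Ties in |d|, so use the tie-corrected normal approximation.
        E[W] = n(n+1)/4 = 10*11/4 = 27.5.
        Tie groups: |d|=1 (t=4), |d|=5 (t=2); sum(t^3 - t) = 66.
        Var[W] = n(n+1)(2n+1)/24 - sum(t^3-t)/48 = 2310/24 - 66/48 = 94.875.
        z = (W - E[W]) / sqrt(Var[W]) = (19 - 27.5) / 9.7404 = -0.8727.
        Two-sided p = 2*Phi(z) = 0.382851.
Step 6: alpha = 0.05. fail to reject H0.

W+ = 19, W- = 36, W = min = 19, p = 0.382851, fail to reject H0.


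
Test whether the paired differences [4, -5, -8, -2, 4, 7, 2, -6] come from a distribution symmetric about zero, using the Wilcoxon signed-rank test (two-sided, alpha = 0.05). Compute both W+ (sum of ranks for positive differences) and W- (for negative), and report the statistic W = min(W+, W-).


Step 1: Drop any zero differences (none here) and take |d_i|.
|d| = [4, 5, 8, 2, 4, 7, 2, 6]
Step 2: Midrank |d_i| (ties get averaged ranks).
ranks: |4|->3.5, |5|->5, |8|->8, |2|->1.5, |4|->3.5, |7|->7, |2|->1.5, |6|->6
Step 3: Attach original signs; sum ranks with positive sign and with negative sign.
W+ = 3.5 + 3.5 + 7 + 1.5 = 15.5
W- = 5 + 8 + 1.5 + 6 = 20.5
(Check: W+ + W- = 36 should equal n(n+1)/2 = 36.)
Step 4: Test statistic W = min(W+, W-) = 15.5.
Step 5: Ties in |d|, so use the tie-corrected normal approximation.
        E[W] = n(n+1)/4 = 8*9/4 = 18.
        Tie groups: |d|=2 (t=2), |d|=4 (t=2); sum(t^3 - t) = 12.
        Var[W] = n(n+1)(2n+1)/24 - sum(t^3-t)/48 = 1224/24 - 12/48 = 50.75.
        z = (W - E[W]) / sqrt(Var[W]) = (15.5 - 18) / 7.1239 = -0.3509.
        Two-sided p = 2*Phi(z) = 0.725640.
Step 6: alpha = 0.05. fail to reject H0.

W+ = 15.5, W- = 20.5, W = min = 15.5, p = 0.725640, fail to reject H0.


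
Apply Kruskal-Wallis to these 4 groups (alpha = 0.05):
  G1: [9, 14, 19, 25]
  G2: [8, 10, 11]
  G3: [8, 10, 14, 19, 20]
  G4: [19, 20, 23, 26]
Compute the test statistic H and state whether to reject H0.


Step 1: Combine all N = 16 observations and assign midranks.
sorted (value, group, rank): (8,G2,1.5), (8,G3,1.5), (9,G1,3), (10,G2,4.5), (10,G3,4.5), (11,G2,6), (14,G1,7.5), (14,G3,7.5), (19,G1,10), (19,G3,10), (19,G4,10), (20,G3,12.5), (20,G4,12.5), (23,G4,14), (25,G1,15), (26,G4,16)
Step 2: Sum ranks within each group.
R_1 = 35.5 (n_1 = 4)
R_2 = 12 (n_2 = 3)
R_3 = 36 (n_3 = 5)
R_4 = 52.5 (n_4 = 4)
Step 3: H = 12/(N(N+1)) * sum(R_i^2/n_i) - 3(N+1)
     = 12/(16*17) * (35.5^2/4 + 12^2/3 + 36^2/5 + 52.5^2/4) - 3*17
     = 0.044118 * 1311.33 - 51
     = 6.852574.
Step 4: Ties present; correction factor C = 1 - 48/(16^3 - 16) = 0.988235. Corrected H = 6.852574 / 0.988235 = 6.934152.
Step 5: Under H0, H ~ chi^2(3); p-value = 0.074026.
Step 6: alpha = 0.05. fail to reject H0.

H = 6.9342, df = 3, p = 0.074026, fail to reject H0.


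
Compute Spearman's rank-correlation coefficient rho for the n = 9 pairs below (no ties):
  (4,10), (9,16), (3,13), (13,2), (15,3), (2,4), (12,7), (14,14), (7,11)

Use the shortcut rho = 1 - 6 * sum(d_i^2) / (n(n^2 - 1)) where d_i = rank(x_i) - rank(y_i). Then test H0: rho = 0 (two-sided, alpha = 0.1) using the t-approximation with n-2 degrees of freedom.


Step 1: Rank x and y separately (midranks; no ties here).
rank(x): 4->3, 9->5, 3->2, 13->7, 15->9, 2->1, 12->6, 14->8, 7->4
rank(y): 10->5, 16->9, 13->7, 2->1, 3->2, 4->3, 7->4, 14->8, 11->6
Step 2: d_i = R_x(i) - R_y(i); compute d_i^2.
  (3-5)^2=4, (5-9)^2=16, (2-7)^2=25, (7-1)^2=36, (9-2)^2=49, (1-3)^2=4, (6-4)^2=4, (8-8)^2=0, (4-6)^2=4
sum(d^2) = 142.
Step 3: rho = 1 - 6*142 / (9*(9^2 - 1)) = 1 - 852/720 = -0.183333.
Step 4: Under H0, t = rho * sqrt((n-2)/(1-rho^2)) = -0.4934 ~ t(7).
Step 5: Two-sided p-value from the t-distribution with 7 df = 0.636820.
Step 6: alpha = 0.1. fail to reject H0.

rho = -0.1833, p = 0.636820, fail to reject H0 at alpha = 0.1.


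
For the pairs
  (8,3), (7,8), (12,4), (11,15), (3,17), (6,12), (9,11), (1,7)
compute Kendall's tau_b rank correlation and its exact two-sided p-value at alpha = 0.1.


Step 1: Enumerate the 28 unordered pairs (i,j) with i<j and classify each by sign(x_j-x_i) * sign(y_j-y_i).
  (1,2):dx=-1,dy=+5->D; (1,3):dx=+4,dy=+1->C; (1,4):dx=+3,dy=+12->C; (1,5):dx=-5,dy=+14->D
  (1,6):dx=-2,dy=+9->D; (1,7):dx=+1,dy=+8->C; (1,8):dx=-7,dy=+4->D; (2,3):dx=+5,dy=-4->D
  (2,4):dx=+4,dy=+7->C; (2,5):dx=-4,dy=+9->D; (2,6):dx=-1,dy=+4->D; (2,7):dx=+2,dy=+3->C
  (2,8):dx=-6,dy=-1->C; (3,4):dx=-1,dy=+11->D; (3,5):dx=-9,dy=+13->D; (3,6):dx=-6,dy=+8->D
  (3,7):dx=-3,dy=+7->D; (3,8):dx=-11,dy=+3->D; (4,5):dx=-8,dy=+2->D; (4,6):dx=-5,dy=-3->C
  (4,7):dx=-2,dy=-4->C; (4,8):dx=-10,dy=-8->C; (5,6):dx=+3,dy=-5->D; (5,7):dx=+6,dy=-6->D
  (5,8):dx=-2,dy=-10->C; (6,7):dx=+3,dy=-1->D; (6,8):dx=-5,dy=-5->C; (7,8):dx=-8,dy=-4->C
Step 2: C = 12, D = 16, total pairs = 28.
Step 3: tau = (C - D)/(n(n-1)/2) = (12 - 16)/28 = -0.142857.
Step 4: Exact two-sided p-value (enumerate n! = 40320 permutations of y under H0): p = 0.719544.
Step 5: alpha = 0.1. fail to reject H0.

tau_b = -0.1429 (C=12, D=16), p = 0.719544, fail to reject H0.


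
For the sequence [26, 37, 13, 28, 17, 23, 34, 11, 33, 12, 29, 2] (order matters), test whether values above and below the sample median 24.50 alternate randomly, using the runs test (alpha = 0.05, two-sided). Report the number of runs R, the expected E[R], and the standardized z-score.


Step 1: Compute median = 24.50; label A = above, B = below.
Labels in order: AABABBABABAB  (n_A = 6, n_B = 6)
Step 2: Count runs R = 10.
Step 3: Under H0 (random ordering), E[R] = 2*n_A*n_B/(n_A+n_B) + 1 = 2*6*6/12 + 1 = 7.0000.
        Var[R] = 2*n_A*n_B*(2*n_A*n_B - n_A - n_B) / ((n_A+n_B)^2 * (n_A+n_B-1)) = 4320/1584 = 2.7273.
        SD[R] = 1.6514.
Step 4: Continuity-corrected z = (R - 0.5 - E[R]) / SD[R] = (10 - 0.5 - 7.0000) / 1.6514 = 1.5138.
Step 5: Two-sided p-value via normal approximation = 2*(1 - Phi(|z|)) = 0.130070.
Step 6: alpha = 0.05. fail to reject H0.

R = 10, z = 1.5138, p = 0.130070, fail to reject H0.


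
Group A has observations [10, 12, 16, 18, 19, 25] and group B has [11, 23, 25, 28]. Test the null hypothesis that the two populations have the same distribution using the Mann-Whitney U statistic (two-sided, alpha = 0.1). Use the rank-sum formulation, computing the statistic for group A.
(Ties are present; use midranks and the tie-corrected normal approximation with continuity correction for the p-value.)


Step 1: Combine and sort all 10 observations; assign midranks.
sorted (value, group): (10,X), (11,Y), (12,X), (16,X), (18,X), (19,X), (23,Y), (25,X), (25,Y), (28,Y)
ranks: 10->1, 11->2, 12->3, 16->4, 18->5, 19->6, 23->7, 25->8.5, 25->8.5, 28->10
Step 2: Rank sum for X: R1 = 1 + 3 + 4 + 5 + 6 + 8.5 = 27.5.
Step 3: U_X = R1 - n1(n1+1)/2 = 27.5 - 6*7/2 = 27.5 - 21 = 6.5.
       U_Y = n1*n2 - U_X = 24 - 6.5 = 17.5.
Step 4: Ties are present, so use the tie-corrected normal approximation (with continuity correction) for the p-value.
Step 5: p-value = 0.284958; compare to alpha = 0.1. fail to reject H0.

U_X = 6.5, p = 0.284958, fail to reject H0 at alpha = 0.1.


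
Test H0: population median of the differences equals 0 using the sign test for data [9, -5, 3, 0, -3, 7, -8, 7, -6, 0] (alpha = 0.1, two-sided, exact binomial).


Step 1: Discard zero differences. Original n = 10; n_eff = number of nonzero differences = 8.
Nonzero differences (with sign): +9, -5, +3, -3, +7, -8, +7, -6
Step 2: Count signs: positive = 4, negative = 4.
Step 3: Under H0: P(positive) = 0.5, so the number of positives S ~ Bin(8, 0.5).
Step 4: Two-sided exact p-value = sum of Bin(8,0.5) probabilities at or below the observed probability = 1.000000.
Step 5: alpha = 0.1. fail to reject H0.

n_eff = 8, pos = 4, neg = 4, p = 1.000000, fail to reject H0.


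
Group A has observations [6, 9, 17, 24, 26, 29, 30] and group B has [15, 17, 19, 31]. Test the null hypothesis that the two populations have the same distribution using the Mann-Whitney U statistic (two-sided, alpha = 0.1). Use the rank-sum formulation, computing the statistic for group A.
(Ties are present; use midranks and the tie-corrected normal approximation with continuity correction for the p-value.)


Step 1: Combine and sort all 11 observations; assign midranks.
sorted (value, group): (6,X), (9,X), (15,Y), (17,X), (17,Y), (19,Y), (24,X), (26,X), (29,X), (30,X), (31,Y)
ranks: 6->1, 9->2, 15->3, 17->4.5, 17->4.5, 19->6, 24->7, 26->8, 29->9, 30->10, 31->11
Step 2: Rank sum for X: R1 = 1 + 2 + 4.5 + 7 + 8 + 9 + 10 = 41.5.
Step 3: U_X = R1 - n1(n1+1)/2 = 41.5 - 7*8/2 = 41.5 - 28 = 13.5.
       U_Y = n1*n2 - U_X = 28 - 13.5 = 14.5.
Step 4: Ties are present, so use the tie-corrected normal approximation (with continuity correction) for the p-value.
Step 5: p-value = 1.000000; compare to alpha = 0.1. fail to reject H0.

U_X = 13.5, p = 1.000000, fail to reject H0 at alpha = 0.1.


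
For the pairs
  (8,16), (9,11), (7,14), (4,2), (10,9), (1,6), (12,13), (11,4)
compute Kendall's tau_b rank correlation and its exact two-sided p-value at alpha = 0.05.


Step 1: Enumerate the 28 unordered pairs (i,j) with i<j and classify each by sign(x_j-x_i) * sign(y_j-y_i).
  (1,2):dx=+1,dy=-5->D; (1,3):dx=-1,dy=-2->C; (1,4):dx=-4,dy=-14->C; (1,5):dx=+2,dy=-7->D
  (1,6):dx=-7,dy=-10->C; (1,7):dx=+4,dy=-3->D; (1,8):dx=+3,dy=-12->D; (2,3):dx=-2,dy=+3->D
  (2,4):dx=-5,dy=-9->C; (2,5):dx=+1,dy=-2->D; (2,6):dx=-8,dy=-5->C; (2,7):dx=+3,dy=+2->C
  (2,8):dx=+2,dy=-7->D; (3,4):dx=-3,dy=-12->C; (3,5):dx=+3,dy=-5->D; (3,6):dx=-6,dy=-8->C
  (3,7):dx=+5,dy=-1->D; (3,8):dx=+4,dy=-10->D; (4,5):dx=+6,dy=+7->C; (4,6):dx=-3,dy=+4->D
  (4,7):dx=+8,dy=+11->C; (4,8):dx=+7,dy=+2->C; (5,6):dx=-9,dy=-3->C; (5,7):dx=+2,dy=+4->C
  (5,8):dx=+1,dy=-5->D; (6,7):dx=+11,dy=+7->C; (6,8):dx=+10,dy=-2->D; (7,8):dx=-1,dy=-9->C
Step 2: C = 15, D = 13, total pairs = 28.
Step 3: tau = (C - D)/(n(n-1)/2) = (15 - 13)/28 = 0.071429.
Step 4: Exact two-sided p-value (enumerate n! = 40320 permutations of y under H0): p = 0.904861.
Step 5: alpha = 0.05. fail to reject H0.

tau_b = 0.0714 (C=15, D=13), p = 0.904861, fail to reject H0.


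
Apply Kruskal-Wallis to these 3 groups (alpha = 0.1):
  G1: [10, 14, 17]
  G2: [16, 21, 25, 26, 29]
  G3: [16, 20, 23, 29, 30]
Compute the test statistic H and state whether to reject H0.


Step 1: Combine all N = 13 observations and assign midranks.
sorted (value, group, rank): (10,G1,1), (14,G1,2), (16,G2,3.5), (16,G3,3.5), (17,G1,5), (20,G3,6), (21,G2,7), (23,G3,8), (25,G2,9), (26,G2,10), (29,G2,11.5), (29,G3,11.5), (30,G3,13)
Step 2: Sum ranks within each group.
R_1 = 8 (n_1 = 3)
R_2 = 41 (n_2 = 5)
R_3 = 42 (n_3 = 5)
Step 3: H = 12/(N(N+1)) * sum(R_i^2/n_i) - 3(N+1)
     = 12/(13*14) * (8^2/3 + 41^2/5 + 42^2/5) - 3*14
     = 0.065934 * 710.333 - 42
     = 4.835165.
Step 4: Ties present; correction factor C = 1 - 12/(13^3 - 13) = 0.994505. Corrected H = 4.835165 / 0.994505 = 4.861878.
Step 5: Under H0, H ~ chi^2(2); p-value = 0.087954.
Step 6: alpha = 0.1. reject H0.

H = 4.8619, df = 2, p = 0.087954, reject H0.


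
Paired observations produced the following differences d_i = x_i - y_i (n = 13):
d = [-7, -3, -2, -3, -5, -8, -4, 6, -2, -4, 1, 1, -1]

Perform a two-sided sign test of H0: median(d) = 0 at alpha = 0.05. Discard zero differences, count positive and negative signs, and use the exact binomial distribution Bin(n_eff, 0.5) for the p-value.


Step 1: Discard zero differences. Original n = 13; n_eff = number of nonzero differences = 13.
Nonzero differences (with sign): -7, -3, -2, -3, -5, -8, -4, +6, -2, -4, +1, +1, -1
Step 2: Count signs: positive = 3, negative = 10.
Step 3: Under H0: P(positive) = 0.5, so the number of positives S ~ Bin(13, 0.5).
Step 4: Two-sided exact p-value = sum of Bin(13,0.5) probabilities at or below the observed probability = 0.092285.
Step 5: alpha = 0.05. fail to reject H0.

n_eff = 13, pos = 3, neg = 10, p = 0.092285, fail to reject H0.


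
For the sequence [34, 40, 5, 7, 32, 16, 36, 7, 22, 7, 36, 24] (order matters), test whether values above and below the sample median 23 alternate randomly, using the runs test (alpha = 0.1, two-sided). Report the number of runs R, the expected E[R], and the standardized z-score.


Step 1: Compute median = 23; label A = above, B = below.
Labels in order: AABBABABBBAA  (n_A = 6, n_B = 6)
Step 2: Count runs R = 7.
Step 3: Under H0 (random ordering), E[R] = 2*n_A*n_B/(n_A+n_B) + 1 = 2*6*6/12 + 1 = 7.0000.
        Var[R] = 2*n_A*n_B*(2*n_A*n_B - n_A - n_B) / ((n_A+n_B)^2 * (n_A+n_B-1)) = 4320/1584 = 2.7273.
        SD[R] = 1.6514.
Step 4: R = E[R], so z = 0 with no continuity correction.
Step 5: Two-sided p-value via normal approximation = 2*(1 - Phi(|z|)) = 1.000000.
Step 6: alpha = 0.1. fail to reject H0.

R = 7, z = 0.0000, p = 1.000000, fail to reject H0.


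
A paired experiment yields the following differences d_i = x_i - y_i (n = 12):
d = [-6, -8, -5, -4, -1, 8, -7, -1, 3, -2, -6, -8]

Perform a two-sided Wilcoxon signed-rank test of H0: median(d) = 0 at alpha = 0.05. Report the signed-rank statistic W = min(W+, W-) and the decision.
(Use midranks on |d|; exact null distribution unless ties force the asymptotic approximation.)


Step 1: Drop any zero differences (none here) and take |d_i|.
|d| = [6, 8, 5, 4, 1, 8, 7, 1, 3, 2, 6, 8]
Step 2: Midrank |d_i| (ties get averaged ranks).
ranks: |6|->7.5, |8|->11, |5|->6, |4|->5, |1|->1.5, |8|->11, |7|->9, |1|->1.5, |3|->4, |2|->3, |6|->7.5, |8|->11
Step 3: Attach original signs; sum ranks with positive sign and with negative sign.
W+ = 11 + 4 = 15
W- = 7.5 + 11 + 6 + 5 + 1.5 + 9 + 1.5 + 3 + 7.5 + 11 = 63
(Check: W+ + W- = 78 should equal n(n+1)/2 = 78.)
Step 4: Test statistic W = min(W+, W-) = 15.
Step 5: Ties in |d|, so use the tie-corrected normal approximation.
        E[W] = n(n+1)/4 = 12*13/4 = 39.
        Tie groups: |d|=1 (t=2), |d|=6 (t=2), |d|=8 (t=3); sum(t^3 - t) = 36.
        Var[W] = n(n+1)(2n+1)/24 - sum(t^3-t)/48 = 3900/24 - 36/48 = 161.75.
        z = (W - E[W]) / sqrt(Var[W]) = (15 - 39) / 12.7181 = -1.8871.
        Two-sided p = 2*Phi(z) = 0.059150.
Step 6: alpha = 0.05. fail to reject H0.

W+ = 15, W- = 63, W = min = 15, p = 0.059150, fail to reject H0.


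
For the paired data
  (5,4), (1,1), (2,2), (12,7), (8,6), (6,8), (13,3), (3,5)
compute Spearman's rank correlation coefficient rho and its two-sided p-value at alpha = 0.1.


Step 1: Rank x and y separately (midranks; no ties here).
rank(x): 5->4, 1->1, 2->2, 12->7, 8->6, 6->5, 13->8, 3->3
rank(y): 4->4, 1->1, 2->2, 7->7, 6->6, 8->8, 3->3, 5->5
Step 2: d_i = R_x(i) - R_y(i); compute d_i^2.
  (4-4)^2=0, (1-1)^2=0, (2-2)^2=0, (7-7)^2=0, (6-6)^2=0, (5-8)^2=9, (8-3)^2=25, (3-5)^2=4
sum(d^2) = 38.
Step 3: rho = 1 - 6*38 / (8*(8^2 - 1)) = 1 - 228/504 = 0.547619.
Step 4: Under H0, t = rho * sqrt((n-2)/(1-rho^2)) = 1.6031 ~ t(6).
Step 5: Two-sided p-value from the t-distribution with 6 df = 0.160026.
Step 6: alpha = 0.1. fail to reject H0.

rho = 0.5476, p = 0.160026, fail to reject H0 at alpha = 0.1.


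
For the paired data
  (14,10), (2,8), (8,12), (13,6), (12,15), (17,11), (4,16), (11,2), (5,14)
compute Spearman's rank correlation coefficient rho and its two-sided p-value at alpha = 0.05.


Step 1: Rank x and y separately (midranks; no ties here).
rank(x): 14->8, 2->1, 8->4, 13->7, 12->6, 17->9, 4->2, 11->5, 5->3
rank(y): 10->4, 8->3, 12->6, 6->2, 15->8, 11->5, 16->9, 2->1, 14->7
Step 2: d_i = R_x(i) - R_y(i); compute d_i^2.
  (8-4)^2=16, (1-3)^2=4, (4-6)^2=4, (7-2)^2=25, (6-8)^2=4, (9-5)^2=16, (2-9)^2=49, (5-1)^2=16, (3-7)^2=16
sum(d^2) = 150.
Step 3: rho = 1 - 6*150 / (9*(9^2 - 1)) = 1 - 900/720 = -0.250000.
Step 4: Under H0, t = rho * sqrt((n-2)/(1-rho^2)) = -0.6831 ~ t(7).
Step 5: Two-sided p-value from the t-distribution with 7 df = 0.516490.
Step 6: alpha = 0.05. fail to reject H0.

rho = -0.2500, p = 0.516490, fail to reject H0 at alpha = 0.05.


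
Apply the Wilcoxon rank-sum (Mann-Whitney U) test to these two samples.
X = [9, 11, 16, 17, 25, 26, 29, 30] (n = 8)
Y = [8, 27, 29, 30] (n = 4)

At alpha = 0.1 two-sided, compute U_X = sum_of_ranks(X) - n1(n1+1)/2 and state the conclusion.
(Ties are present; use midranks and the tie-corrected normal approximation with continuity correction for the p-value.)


Step 1: Combine and sort all 12 observations; assign midranks.
sorted (value, group): (8,Y), (9,X), (11,X), (16,X), (17,X), (25,X), (26,X), (27,Y), (29,X), (29,Y), (30,X), (30,Y)
ranks: 8->1, 9->2, 11->3, 16->4, 17->5, 25->6, 26->7, 27->8, 29->9.5, 29->9.5, 30->11.5, 30->11.5
Step 2: Rank sum for X: R1 = 2 + 3 + 4 + 5 + 6 + 7 + 9.5 + 11.5 = 48.
Step 3: U_X = R1 - n1(n1+1)/2 = 48 - 8*9/2 = 48 - 36 = 12.
       U_Y = n1*n2 - U_X = 32 - 12 = 20.
Step 4: Ties are present, so use the tie-corrected normal approximation (with continuity correction) for the p-value.
Step 5: p-value = 0.550818; compare to alpha = 0.1. fail to reject H0.

U_X = 12, p = 0.550818, fail to reject H0 at alpha = 0.1.
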